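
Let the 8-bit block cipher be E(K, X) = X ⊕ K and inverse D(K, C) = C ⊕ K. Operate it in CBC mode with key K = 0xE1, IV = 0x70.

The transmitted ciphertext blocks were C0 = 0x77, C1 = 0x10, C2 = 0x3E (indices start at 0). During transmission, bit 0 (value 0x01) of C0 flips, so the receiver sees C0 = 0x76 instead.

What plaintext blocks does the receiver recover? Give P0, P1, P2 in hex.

CBC decryption: P_i = D(K, C_i) ⊕ C_{i−1}, with C_{−1} = IV.
Only C0 changed, to 0x76. In CBC, a change in C_i garbles P_i and flips the same bit in P_{i+1}. Decrypting the received ciphertext:
P0: D(K, 0x76) = 0x97; 0x97 ⊕ 0x70 = 0xE7.
P1: D(K, 0x10) = 0xF1; 0xF1 ⊕ 0x76 = 0x87.
P2: D(K, 0x3E) = 0xDF; 0xDF ⊕ 0x10 = 0xCF.
Blocks that differ from the original plaintext: P0, P1.

P0 = 0xE7, P1 = 0x87, P2 = 0xCF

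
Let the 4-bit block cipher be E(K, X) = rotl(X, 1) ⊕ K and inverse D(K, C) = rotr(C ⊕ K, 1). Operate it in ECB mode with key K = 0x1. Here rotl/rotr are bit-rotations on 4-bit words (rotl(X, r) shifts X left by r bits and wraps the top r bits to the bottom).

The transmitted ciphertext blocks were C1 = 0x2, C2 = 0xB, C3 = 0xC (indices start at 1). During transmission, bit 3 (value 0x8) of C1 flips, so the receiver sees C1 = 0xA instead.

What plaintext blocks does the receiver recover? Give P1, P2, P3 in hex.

ECB decryption: P_i = D(K, C_i).
Only C1 changed, to 0xA. In ECB, a change in C_i affects only P_i. Decrypting the received ciphertext:
P1: D(K, 0xA) = 0xD.
P2: D(K, 0xB) = 0x5.
P3: D(K, 0xC) = 0xE.
Blocks that differ from the original plaintext: P1.

P1 = 0xD, P2 = 0x5, P3 = 0xE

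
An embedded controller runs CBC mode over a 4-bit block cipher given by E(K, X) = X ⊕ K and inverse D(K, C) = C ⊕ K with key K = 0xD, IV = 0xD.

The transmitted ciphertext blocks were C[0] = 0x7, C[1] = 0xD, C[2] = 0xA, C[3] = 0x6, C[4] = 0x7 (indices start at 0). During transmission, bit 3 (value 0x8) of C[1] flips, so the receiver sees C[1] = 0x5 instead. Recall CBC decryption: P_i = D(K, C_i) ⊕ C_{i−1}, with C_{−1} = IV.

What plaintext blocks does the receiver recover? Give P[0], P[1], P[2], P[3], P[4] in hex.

Only C[1] changed, to 0x5. In CBC, a change in C_i garbles P_i and flips the same bit in P_{i+1}. Decrypting the received ciphertext:
P[0]: D(K, 0x7) = 0xA; 0xA ⊕ 0xD = 0x7.
P[1]: D(K, 0x5) = 0x8; 0x8 ⊕ 0x7 = 0xF.
P[2]: D(K, 0xA) = 0x7; 0x7 ⊕ 0x5 = 0x2.
P[3]: D(K, 0x6) = 0xB; 0xB ⊕ 0xA = 0x1.
P[4]: D(K, 0x7) = 0xA; 0xA ⊕ 0x6 = 0xC.
Blocks that differ from the original plaintext: P[1], P[2].

P[0] = 0x7, P[1] = 0xF, P[2] = 0x2, P[3] = 0x1, P[4] = 0xC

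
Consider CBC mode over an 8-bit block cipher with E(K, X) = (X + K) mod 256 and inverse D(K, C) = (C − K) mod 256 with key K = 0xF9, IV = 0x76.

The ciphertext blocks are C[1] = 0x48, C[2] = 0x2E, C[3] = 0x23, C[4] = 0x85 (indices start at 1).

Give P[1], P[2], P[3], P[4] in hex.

CBC decryption: P_i = D(K, C_i) ⊕ C_{i−1}, with C_{0} = IV.
P[1]: D(K, 0x48) = 0x4F; 0x4F ⊕ 0x76 = 0x39.
P[2]: D(K, 0x2E) = 0x35; 0x35 ⊕ 0x48 = 0x7D.
P[3]: D(K, 0x23) = 0x2A; 0x2A ⊕ 0x2E = 0x04.
P[4]: D(K, 0x85) = 0x8C; 0x8C ⊕ 0x23 = 0xAF.

P[1] = 0x39, P[2] = 0x7D, P[3] = 0x04, P[4] = 0xAF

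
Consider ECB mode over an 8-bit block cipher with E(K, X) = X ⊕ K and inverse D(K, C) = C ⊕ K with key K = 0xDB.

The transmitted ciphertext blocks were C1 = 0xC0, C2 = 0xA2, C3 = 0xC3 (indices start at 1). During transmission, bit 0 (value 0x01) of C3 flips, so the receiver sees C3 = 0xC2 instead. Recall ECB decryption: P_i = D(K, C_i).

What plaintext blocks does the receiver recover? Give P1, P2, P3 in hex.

P1 = 0x1B, P2 = 0x79, P3 = 0x19

Only C3 changed, to 0xC2. In ECB, a change in C_i affects only P_i. Decrypting the received ciphertext:
P1: D(K, 0xC0) = 0x1B.
P2: D(K, 0xA2) = 0x79.
P3: D(K, 0xC2) = 0x19.
Blocks that differ from the original plaintext: P3.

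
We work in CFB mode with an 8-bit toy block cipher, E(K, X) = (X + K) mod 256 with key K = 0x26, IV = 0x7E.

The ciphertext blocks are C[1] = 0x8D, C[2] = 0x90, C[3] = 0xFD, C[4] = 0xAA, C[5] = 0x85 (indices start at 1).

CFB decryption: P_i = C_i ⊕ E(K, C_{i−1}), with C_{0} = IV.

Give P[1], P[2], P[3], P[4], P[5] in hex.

P[1] = 0x29, P[2] = 0x23, P[3] = 0x4B, P[4] = 0x89, P[5] = 0x55

P[1]: E(K, 0x7E) = 0xA4; 0x8D ⊕ 0xA4 = 0x29.
P[2]: E(K, 0x8D) = 0xB3; 0x90 ⊕ 0xB3 = 0x23.
P[3]: E(K, 0x90) = 0xB6; 0xFD ⊕ 0xB6 = 0x4B.
P[4]: E(K, 0xFD) = 0x23; 0xAA ⊕ 0x23 = 0x89.
P[5]: E(K, 0xAA) = 0xD0; 0x85 ⊕ 0xD0 = 0x55.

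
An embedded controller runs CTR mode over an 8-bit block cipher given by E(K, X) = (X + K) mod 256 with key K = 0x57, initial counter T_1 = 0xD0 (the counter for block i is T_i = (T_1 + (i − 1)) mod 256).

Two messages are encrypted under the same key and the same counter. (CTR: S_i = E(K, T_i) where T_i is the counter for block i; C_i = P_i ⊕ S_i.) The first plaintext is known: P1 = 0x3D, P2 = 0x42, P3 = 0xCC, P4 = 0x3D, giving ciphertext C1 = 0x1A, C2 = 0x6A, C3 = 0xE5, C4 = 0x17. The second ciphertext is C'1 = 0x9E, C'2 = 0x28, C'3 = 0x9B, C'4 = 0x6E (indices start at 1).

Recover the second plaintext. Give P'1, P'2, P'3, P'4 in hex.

P'1 = 0xB9, P'2 = 0x00, P'3 = 0xB2, P'4 = 0x44

In CTR with a reused counter, both messages share the same keystream S_i, so C_i ⊕ C'_i = P_i ⊕ P'_i and thus P'_i = P_i ⊕ C_i ⊕ C'_i.
P'1: 0x3D ⊕ 0x1A ⊕ 0x9E = 0xB9.
P'2: 0x42 ⊕ 0x6A ⊕ 0x28 = 0x00.
P'3: 0xCC ⊕ 0xE5 ⊕ 0x9B = 0xB2.
P'4: 0x3D ⊕ 0x17 ⊕ 0x6E = 0x44.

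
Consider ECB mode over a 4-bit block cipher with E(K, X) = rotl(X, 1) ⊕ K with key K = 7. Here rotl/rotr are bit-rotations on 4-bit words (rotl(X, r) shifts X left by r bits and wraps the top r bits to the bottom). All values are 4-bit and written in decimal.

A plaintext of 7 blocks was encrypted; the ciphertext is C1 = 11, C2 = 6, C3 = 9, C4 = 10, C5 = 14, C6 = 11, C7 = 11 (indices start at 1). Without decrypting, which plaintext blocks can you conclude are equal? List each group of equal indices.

ECB encrypts each block independently with the same key, so equal ciphertext blocks imply equal plaintext blocks.
C1 = C6 = C7 = 11, so P1 = P6 = P7.

P1 = P6 = P7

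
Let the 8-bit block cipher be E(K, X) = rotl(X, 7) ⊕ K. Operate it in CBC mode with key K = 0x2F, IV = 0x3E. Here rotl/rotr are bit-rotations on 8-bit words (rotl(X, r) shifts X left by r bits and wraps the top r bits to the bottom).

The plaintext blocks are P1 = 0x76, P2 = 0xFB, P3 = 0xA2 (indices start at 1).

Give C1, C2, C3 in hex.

C1 = 0x0B, C2 = 0x57, C3 = 0xD5

CBC encryption: C_i = E(K, P_i ⊕ C_{i−1}), with C_{0} = IV.
C1: P1 ⊕ 0x3E = 0x48; E(K, 0x48) = 0x0B.
C2: P2 ⊕ 0x0B = 0xF0; E(K, 0xF0) = 0x57.
C3: P3 ⊕ 0x57 = 0xF5; E(K, 0xF5) = 0xD5.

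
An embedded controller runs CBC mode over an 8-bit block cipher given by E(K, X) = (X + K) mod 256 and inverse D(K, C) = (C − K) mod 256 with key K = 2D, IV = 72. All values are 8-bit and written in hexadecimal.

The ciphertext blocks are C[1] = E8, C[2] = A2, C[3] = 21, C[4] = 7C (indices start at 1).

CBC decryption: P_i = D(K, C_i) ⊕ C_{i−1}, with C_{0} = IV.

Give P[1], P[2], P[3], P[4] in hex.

P[1] = C9, P[2] = 9D, P[3] = 56, P[4] = 6E

P[1]: D(K, E8) = BB; BB ⊕ 72 = C9.
P[2]: D(K, A2) = 75; 75 ⊕ E8 = 9D.
P[3]: D(K, 21) = F4; F4 ⊕ A2 = 56.
P[4]: D(K, 7C) = 4F; 4F ⊕ 21 = 6E.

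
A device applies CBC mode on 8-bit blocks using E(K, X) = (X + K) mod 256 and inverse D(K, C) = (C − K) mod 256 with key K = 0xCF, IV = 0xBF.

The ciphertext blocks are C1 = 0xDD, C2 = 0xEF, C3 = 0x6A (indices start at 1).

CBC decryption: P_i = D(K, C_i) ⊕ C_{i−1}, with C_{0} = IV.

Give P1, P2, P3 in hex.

P1: D(K, 0xDD) = 0x0E; 0x0E ⊕ 0xBF = 0xB1.
P2: D(K, 0xEF) = 0x20; 0x20 ⊕ 0xDD = 0xFD.
P3: D(K, 0x6A) = 0x9B; 0x9B ⊕ 0xEF = 0x74.

P1 = 0xB1, P2 = 0xFD, P3 = 0x74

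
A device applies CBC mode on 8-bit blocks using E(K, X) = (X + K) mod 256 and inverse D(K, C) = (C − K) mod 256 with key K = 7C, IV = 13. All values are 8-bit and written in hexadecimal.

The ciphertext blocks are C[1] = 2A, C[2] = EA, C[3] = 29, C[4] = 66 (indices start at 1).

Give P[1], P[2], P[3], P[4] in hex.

P[1] = BD, P[2] = 44, P[3] = 47, P[4] = C3

CBC decryption: P_i = D(K, C_i) ⊕ C_{i−1}, with C_{0} = IV.
P[1]: D(K, 2A) = AE; AE ⊕ 13 = BD.
P[2]: D(K, EA) = 6E; 6E ⊕ 2A = 44.
P[3]: D(K, 29) = AD; AD ⊕ EA = 47.
P[4]: D(K, 66) = EA; EA ⊕ 29 = C3.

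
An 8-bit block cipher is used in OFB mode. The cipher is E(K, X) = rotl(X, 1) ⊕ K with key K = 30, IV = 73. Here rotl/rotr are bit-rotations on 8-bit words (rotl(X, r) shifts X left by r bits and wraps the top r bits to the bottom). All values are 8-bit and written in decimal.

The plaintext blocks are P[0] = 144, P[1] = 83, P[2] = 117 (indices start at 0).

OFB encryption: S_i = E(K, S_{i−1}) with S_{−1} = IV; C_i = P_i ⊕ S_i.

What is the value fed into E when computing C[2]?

C[0]: S = E(K, 73) = 140; 144 ⊕ 140 = 28.
C[1]: S = E(K, 140) = 7; 83 ⊕ 7 = 84.
C[2]: S = E(K, 7) = 16; 117 ⊕ 16 = 101.
So the input to E for block [2] is 7.

7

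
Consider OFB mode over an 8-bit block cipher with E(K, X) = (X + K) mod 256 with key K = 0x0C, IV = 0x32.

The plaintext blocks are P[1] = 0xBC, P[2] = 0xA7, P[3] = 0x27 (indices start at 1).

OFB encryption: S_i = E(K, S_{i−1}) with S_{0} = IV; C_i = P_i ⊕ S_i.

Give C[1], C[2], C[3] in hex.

C[1]: S = E(K, 0x32) = 0x3E; 0xBC ⊕ 0x3E = 0x82.
C[2]: S = E(K, 0x3E) = 0x4A; 0xA7 ⊕ 0x4A = 0xED.
C[3]: S = E(K, 0x4A) = 0x56; 0x27 ⊕ 0x56 = 0x71.

C[1] = 0x82, C[2] = 0xED, C[3] = 0x71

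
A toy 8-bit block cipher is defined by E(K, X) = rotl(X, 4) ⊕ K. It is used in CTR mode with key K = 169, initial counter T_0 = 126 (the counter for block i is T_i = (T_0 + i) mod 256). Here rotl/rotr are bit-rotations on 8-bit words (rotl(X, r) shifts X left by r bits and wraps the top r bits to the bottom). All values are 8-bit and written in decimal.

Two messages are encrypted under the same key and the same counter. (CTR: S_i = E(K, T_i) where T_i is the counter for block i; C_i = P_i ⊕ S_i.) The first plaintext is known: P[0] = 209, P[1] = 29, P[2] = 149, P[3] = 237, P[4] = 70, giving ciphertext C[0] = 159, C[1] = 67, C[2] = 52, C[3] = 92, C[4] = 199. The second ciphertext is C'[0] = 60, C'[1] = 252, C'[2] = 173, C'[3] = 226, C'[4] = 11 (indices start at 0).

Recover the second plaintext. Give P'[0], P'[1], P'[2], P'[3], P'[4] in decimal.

In CTR with a reused counter, both messages share the same keystream S_i, so C_i ⊕ C'_i = P_i ⊕ P'_i and thus P'_i = P_i ⊕ C_i ⊕ C'_i.
P'[0]: 209 ⊕ 159 ⊕ 60 = 114.
P'[1]: 29 ⊕ 67 ⊕ 252 = 162.
P'[2]: 149 ⊕ 52 ⊕ 173 = 12.
P'[3]: 237 ⊕ 92 ⊕ 226 = 83.
P'[4]: 70 ⊕ 199 ⊕ 11 = 138.

P'[0] = 114, P'[1] = 162, P'[2] = 12, P'[3] = 83, P'[4] = 138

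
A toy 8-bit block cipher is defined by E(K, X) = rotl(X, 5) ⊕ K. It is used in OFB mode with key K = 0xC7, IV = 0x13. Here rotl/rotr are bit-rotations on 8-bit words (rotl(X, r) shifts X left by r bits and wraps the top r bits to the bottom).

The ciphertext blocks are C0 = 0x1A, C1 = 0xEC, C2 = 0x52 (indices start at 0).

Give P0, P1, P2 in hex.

OFB decryption: S_i = E(K, S_{i−1}) with S_{−1} = IV; P_i = C_i ⊕ S_i.
P0: S = E(K, 0x13) = 0xA5; 0x1A ⊕ 0xA5 = 0xBF.
P1: S = E(K, 0xA5) = 0x73; 0xEC ⊕ 0x73 = 0x9F.
P2: S = E(K, 0x73) = 0xA9; 0x52 ⊕ 0xA9 = 0xFB.

P0 = 0xBF, P1 = 0x9F, P2 = 0xFB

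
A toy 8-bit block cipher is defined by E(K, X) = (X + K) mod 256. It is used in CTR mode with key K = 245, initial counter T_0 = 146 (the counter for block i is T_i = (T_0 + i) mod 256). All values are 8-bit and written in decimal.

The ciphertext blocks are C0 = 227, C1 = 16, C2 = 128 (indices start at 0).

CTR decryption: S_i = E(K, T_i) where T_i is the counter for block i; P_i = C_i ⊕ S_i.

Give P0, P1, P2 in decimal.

P0 = 100, P1 = 152, P2 = 9

P0: T = 146, S = E(K, T) = 135; 227 ⊕ 135 = 100.
P1: T = 147, S = E(K, T) = 136; 16 ⊕ 136 = 152.
P2: T = 148, S = E(K, T) = 137; 128 ⊕ 137 = 9.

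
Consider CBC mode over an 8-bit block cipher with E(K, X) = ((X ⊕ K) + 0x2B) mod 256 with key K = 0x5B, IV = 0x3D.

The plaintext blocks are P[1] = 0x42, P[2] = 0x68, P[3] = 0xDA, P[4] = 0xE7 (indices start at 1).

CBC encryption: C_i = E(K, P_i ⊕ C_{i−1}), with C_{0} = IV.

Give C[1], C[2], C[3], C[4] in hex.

C[1]: P[1] ⊕ 0x3D = 0x7F; E(K, 0x7F) = 0x4F.
C[2]: P[2] ⊕ 0x4F = 0x27; E(K, 0x27) = 0xA7.
C[3]: P[3] ⊕ 0xA7 = 0x7D; E(K, 0x7D) = 0x51.
C[4]: P[4] ⊕ 0x51 = 0xB6; E(K, 0xB6) = 0x18.

C[1] = 0x4F, C[2] = 0xA7, C[3] = 0x51, C[4] = 0x18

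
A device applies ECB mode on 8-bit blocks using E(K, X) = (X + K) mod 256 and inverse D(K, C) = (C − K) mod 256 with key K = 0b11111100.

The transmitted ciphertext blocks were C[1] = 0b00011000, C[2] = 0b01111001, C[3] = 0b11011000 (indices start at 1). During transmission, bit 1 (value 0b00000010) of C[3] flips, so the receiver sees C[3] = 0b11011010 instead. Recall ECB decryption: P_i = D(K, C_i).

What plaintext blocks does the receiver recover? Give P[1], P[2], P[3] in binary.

P[1] = 0b00011100, P[2] = 0b01111101, P[3] = 0b11011110

Only C[3] changed, to 0b11011010. In ECB, a change in C_i affects only P_i. Decrypting the received ciphertext:
P[1]: D(K, 0b00011000) = 0b00011100.
P[2]: D(K, 0b01111001) = 0b01111101.
P[3]: D(K, 0b11011010) = 0b11011110.
Blocks that differ from the original plaintext: P[3].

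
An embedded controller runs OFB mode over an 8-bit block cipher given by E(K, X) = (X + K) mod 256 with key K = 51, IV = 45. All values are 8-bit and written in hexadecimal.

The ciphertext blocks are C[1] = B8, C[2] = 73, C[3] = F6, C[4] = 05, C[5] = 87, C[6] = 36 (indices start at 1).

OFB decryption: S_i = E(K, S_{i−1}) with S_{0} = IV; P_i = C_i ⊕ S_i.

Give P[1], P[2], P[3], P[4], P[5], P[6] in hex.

P[1]: S = E(K, 45) = 96; B8 ⊕ 96 = 2E.
P[2]: S = E(K, 96) = E7; 73 ⊕ E7 = 94.
P[3]: S = E(K, E7) = 38; F6 ⊕ 38 = CE.
P[4]: S = E(K, 38) = 89; 05 ⊕ 89 = 8C.
P[5]: S = E(K, 89) = DA; 87 ⊕ DA = 5D.
P[6]: S = E(K, DA) = 2B; 36 ⊕ 2B = 1D.

P[1] = 2E, P[2] = 94, P[3] = CE, P[4] = 8C, P[5] = 5D, P[6] = 1D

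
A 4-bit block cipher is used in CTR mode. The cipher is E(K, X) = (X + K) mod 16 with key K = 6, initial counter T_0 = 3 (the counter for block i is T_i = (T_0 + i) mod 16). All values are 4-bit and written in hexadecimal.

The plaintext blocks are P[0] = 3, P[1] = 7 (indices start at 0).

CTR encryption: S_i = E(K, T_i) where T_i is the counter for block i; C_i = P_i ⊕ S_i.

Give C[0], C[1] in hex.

C[0]: T = 3, S = E(K, T) = 9; 3 ⊕ 9 = A.
C[1]: T = 4, S = E(K, T) = A; 7 ⊕ A = D.

C[0] = A, C[1] = D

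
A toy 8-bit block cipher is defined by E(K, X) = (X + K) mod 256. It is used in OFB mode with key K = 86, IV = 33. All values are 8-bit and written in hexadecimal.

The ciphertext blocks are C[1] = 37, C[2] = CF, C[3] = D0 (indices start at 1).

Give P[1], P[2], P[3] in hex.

P[1] = 8E, P[2] = F0, P[3] = 15

OFB decryption: S_i = E(K, S_{i−1}) with S_{0} = IV; P_i = C_i ⊕ S_i.
P[1]: S = E(K, 33) = B9; 37 ⊕ B9 = 8E.
P[2]: S = E(K, B9) = 3F; CF ⊕ 3F = F0.
P[3]: S = E(K, 3F) = C5; D0 ⊕ C5 = 15.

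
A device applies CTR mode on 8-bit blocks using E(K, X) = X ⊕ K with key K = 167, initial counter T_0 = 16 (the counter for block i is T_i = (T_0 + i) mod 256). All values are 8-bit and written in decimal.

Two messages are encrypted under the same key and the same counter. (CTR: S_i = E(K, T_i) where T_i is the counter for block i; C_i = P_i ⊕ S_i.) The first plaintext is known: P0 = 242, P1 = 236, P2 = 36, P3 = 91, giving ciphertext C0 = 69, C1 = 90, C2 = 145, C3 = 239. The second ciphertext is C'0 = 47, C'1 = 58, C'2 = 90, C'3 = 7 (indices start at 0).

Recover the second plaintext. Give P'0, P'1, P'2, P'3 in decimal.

In CTR with a reused counter, both messages share the same keystream S_i, so C_i ⊕ C'_i = P_i ⊕ P'_i and thus P'_i = P_i ⊕ C_i ⊕ C'_i.
P'0: 242 ⊕ 69 ⊕ 47 = 152.
P'1: 236 ⊕ 90 ⊕ 58 = 140.
P'2: 36 ⊕ 145 ⊕ 90 = 239.
P'3: 91 ⊕ 239 ⊕ 7 = 179.

P'0 = 152, P'1 = 140, P'2 = 239, P'3 = 179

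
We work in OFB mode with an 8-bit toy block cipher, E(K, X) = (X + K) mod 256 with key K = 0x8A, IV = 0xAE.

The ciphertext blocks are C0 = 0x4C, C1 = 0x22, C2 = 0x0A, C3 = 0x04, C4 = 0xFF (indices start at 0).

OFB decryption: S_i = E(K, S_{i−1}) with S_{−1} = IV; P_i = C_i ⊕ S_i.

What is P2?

P2 = 0x46

P0: S = E(K, 0xAE) = 0x38; 0x4C ⊕ 0x38 = 0x74.
P1: S = E(K, 0x38) = 0xC2; 0x22 ⊕ 0xC2 = 0xE0.
P2: S = E(K, 0xC2) = 0x4C; 0x0A ⊕ 0x4C = 0x46.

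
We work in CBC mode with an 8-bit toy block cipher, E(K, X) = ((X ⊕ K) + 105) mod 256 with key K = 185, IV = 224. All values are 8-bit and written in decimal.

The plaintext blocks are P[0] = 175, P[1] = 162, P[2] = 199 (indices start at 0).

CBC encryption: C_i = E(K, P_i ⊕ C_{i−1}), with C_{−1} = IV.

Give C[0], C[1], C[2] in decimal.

C[0] = 95, C[1] = 173, C[2] = 60

C[0]: P[0] ⊕ 224 = 79; E(K, 79) = 95.
C[1]: P[1] ⊕ 95 = 253; E(K, 253) = 173.
C[2]: P[2] ⊕ 173 = 106; E(K, 106) = 60.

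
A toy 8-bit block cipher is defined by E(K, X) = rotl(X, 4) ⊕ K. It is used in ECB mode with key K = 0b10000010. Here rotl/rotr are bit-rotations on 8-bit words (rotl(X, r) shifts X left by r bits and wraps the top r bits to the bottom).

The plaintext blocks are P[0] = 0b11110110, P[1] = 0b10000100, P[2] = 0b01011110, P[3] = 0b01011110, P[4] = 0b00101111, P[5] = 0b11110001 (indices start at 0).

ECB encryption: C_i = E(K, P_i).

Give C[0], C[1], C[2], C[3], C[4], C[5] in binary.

C[0]: E(K, 0b11110110) = 0b11101101.
C[1]: E(K, 0b10000100) = 0b11001010.
C[2]: E(K, 0b01011110) = 0b01100111.
C[3]: E(K, 0b01011110) = 0b01100111.
C[4]: E(K, 0b00101111) = 0b01110000.
C[5]: E(K, 0b11110001) = 0b10011101.

C[0] = 0b11101101, C[1] = 0b11001010, C[2] = 0b01100111, C[3] = 0b01100111, C[4] = 0b01110000, C[5] = 0b10011101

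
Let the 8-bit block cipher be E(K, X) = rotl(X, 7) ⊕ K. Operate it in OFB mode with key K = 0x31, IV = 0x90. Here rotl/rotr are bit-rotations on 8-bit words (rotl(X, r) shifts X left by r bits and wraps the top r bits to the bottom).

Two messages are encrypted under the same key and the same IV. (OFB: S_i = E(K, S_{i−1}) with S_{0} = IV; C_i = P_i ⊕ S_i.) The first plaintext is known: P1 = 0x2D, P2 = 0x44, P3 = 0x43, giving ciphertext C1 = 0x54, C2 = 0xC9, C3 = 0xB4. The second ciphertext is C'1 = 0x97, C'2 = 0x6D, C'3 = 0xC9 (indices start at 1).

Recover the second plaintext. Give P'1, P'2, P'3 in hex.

In OFB with a reused IV, both messages share the same keystream S_i, so C_i ⊕ C'_i = P_i ⊕ P'_i and thus P'_i = P_i ⊕ C_i ⊕ C'_i.
P'1: 0x2D ⊕ 0x54 ⊕ 0x97 = 0xEE.
P'2: 0x44 ⊕ 0xC9 ⊕ 0x6D = 0xE0.
P'3: 0x43 ⊕ 0xB4 ⊕ 0xC9 = 0x3E.

P'1 = 0xEE, P'2 = 0xE0, P'3 = 0x3E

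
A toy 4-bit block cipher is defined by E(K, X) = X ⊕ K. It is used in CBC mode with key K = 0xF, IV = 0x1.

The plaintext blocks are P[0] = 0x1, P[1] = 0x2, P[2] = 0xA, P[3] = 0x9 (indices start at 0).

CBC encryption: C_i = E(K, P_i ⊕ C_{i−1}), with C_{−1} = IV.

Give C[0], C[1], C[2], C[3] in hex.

C[0]: P[0] ⊕ 0x1 = 0x0; E(K, 0x0) = 0xF.
C[1]: P[1] ⊕ 0xF = 0xD; E(K, 0xD) = 0x2.
C[2]: P[2] ⊕ 0x2 = 0x8; E(K, 0x8) = 0x7.
C[3]: P[3] ⊕ 0x7 = 0xE; E(K, 0xE) = 0x1.

C[0] = 0xF, C[1] = 0x2, C[2] = 0x7, C[3] = 0x1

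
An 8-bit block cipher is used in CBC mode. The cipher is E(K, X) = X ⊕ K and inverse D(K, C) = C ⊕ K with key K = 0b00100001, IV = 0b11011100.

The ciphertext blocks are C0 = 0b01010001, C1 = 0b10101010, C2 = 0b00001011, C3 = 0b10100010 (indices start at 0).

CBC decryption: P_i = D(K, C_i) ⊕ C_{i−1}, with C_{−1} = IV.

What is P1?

P1: D(K, 0b10101010) = 0b10001011; 0b10001011 ⊕ 0b01010001 = 0b11011010.

P1 = 0b11011010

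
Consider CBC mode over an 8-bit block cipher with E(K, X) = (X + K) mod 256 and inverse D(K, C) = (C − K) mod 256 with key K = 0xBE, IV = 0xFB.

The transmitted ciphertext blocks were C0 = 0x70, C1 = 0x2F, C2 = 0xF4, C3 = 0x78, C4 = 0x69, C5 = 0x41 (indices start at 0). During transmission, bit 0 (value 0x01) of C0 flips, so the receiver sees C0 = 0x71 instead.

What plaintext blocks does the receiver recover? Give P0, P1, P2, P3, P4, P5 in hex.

P0 = 0x48, P1 = 0x00, P2 = 0x19, P3 = 0x4E, P4 = 0xD3, P5 = 0xEA

CBC decryption: P_i = D(K, C_i) ⊕ C_{i−1}, with C_{−1} = IV.
Only C0 changed, to 0x71. In CBC, a change in C_i garbles P_i and flips the same bit in P_{i+1}. Decrypting the received ciphertext:
P0: D(K, 0x71) = 0xB3; 0xB3 ⊕ 0xFB = 0x48.
P1: D(K, 0x2F) = 0x71; 0x71 ⊕ 0x71 = 0x00.
P2: D(K, 0xF4) = 0x36; 0x36 ⊕ 0x2F = 0x19.
P3: D(K, 0x78) = 0xBA; 0xBA ⊕ 0xF4 = 0x4E.
P4: D(K, 0x69) = 0xAB; 0xAB ⊕ 0x78 = 0xD3.
P5: D(K, 0x41) = 0x83; 0x83 ⊕ 0x69 = 0xEA.
Blocks that differ from the original plaintext: P0, P1.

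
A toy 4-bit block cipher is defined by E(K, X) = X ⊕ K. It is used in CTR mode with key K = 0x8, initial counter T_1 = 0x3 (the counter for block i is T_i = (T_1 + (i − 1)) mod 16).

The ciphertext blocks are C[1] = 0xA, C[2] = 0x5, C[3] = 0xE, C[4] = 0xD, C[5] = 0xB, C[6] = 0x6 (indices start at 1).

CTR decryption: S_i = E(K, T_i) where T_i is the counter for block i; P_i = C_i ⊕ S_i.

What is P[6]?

P[6] = 0x6

P[6]: T = 0x8, S = E(K, T) = 0x0; 0x6 ⊕ 0x0 = 0x6.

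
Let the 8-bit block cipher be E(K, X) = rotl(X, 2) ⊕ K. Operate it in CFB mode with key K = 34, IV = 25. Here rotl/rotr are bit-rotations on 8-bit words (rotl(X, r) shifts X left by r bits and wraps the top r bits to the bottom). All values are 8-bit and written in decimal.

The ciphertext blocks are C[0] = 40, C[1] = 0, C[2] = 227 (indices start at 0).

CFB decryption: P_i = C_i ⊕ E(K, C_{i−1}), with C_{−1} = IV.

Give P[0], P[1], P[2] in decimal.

P[0] = 110, P[1] = 130, P[2] = 193

P[0]: E(K, 25) = 70; 40 ⊕ 70 = 110.
P[1]: E(K, 40) = 130; 0 ⊕ 130 = 130.
P[2]: E(K, 0) = 34; 227 ⊕ 34 = 193.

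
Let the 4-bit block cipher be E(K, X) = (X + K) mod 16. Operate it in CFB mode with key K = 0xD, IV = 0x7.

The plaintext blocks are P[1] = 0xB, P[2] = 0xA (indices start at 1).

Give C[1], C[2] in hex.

C[1] = 0xF, C[2] = 0x6

CFB encryption: C_i = P_i ⊕ E(K, C_{i−1}), with C_{0} = IV.
C[1]: E(K, 0x7) = 0x4; 0xB ⊕ 0x4 = 0xF.
C[2]: E(K, 0xF) = 0xC; 0xA ⊕ 0xC = 0x6.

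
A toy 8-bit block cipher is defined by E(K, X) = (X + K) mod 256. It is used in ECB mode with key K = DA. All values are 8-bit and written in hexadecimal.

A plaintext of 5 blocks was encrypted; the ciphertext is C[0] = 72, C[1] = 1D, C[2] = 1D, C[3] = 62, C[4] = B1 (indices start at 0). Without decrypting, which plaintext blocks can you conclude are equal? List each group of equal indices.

P[1] = P[2]

ECB encrypts each block independently with the same key, so equal ciphertext blocks imply equal plaintext blocks.
C[1] = C[2] = 1D, so P[1] = P[2].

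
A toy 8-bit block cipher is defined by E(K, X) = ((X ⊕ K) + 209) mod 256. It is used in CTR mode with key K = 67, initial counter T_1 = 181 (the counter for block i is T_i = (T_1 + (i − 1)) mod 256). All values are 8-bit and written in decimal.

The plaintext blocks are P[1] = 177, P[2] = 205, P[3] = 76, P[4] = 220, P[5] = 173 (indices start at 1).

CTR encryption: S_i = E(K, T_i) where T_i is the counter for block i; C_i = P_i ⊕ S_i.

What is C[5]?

C[1]: T = 181, S = E(K, T) = 199; 177 ⊕ 199 = 118.
C[2]: T = 182, S = E(K, T) = 198; 205 ⊕ 198 = 11.
C[3]: T = 183, S = E(K, T) = 197; 76 ⊕ 197 = 137.
C[4]: T = 184, S = E(K, T) = 204; 220 ⊕ 204 = 16.
C[5]: T = 185, S = E(K, T) = 203; 173 ⊕ 203 = 102.

C[5] = 102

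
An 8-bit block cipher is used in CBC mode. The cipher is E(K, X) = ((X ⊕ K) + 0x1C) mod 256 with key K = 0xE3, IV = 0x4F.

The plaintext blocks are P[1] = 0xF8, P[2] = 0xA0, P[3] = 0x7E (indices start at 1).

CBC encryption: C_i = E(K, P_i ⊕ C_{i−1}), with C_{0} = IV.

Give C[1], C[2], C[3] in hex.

C[1]: P[1] ⊕ 0x4F = 0xB7; E(K, 0xB7) = 0x70.
C[2]: P[2] ⊕ 0x70 = 0xD0; E(K, 0xD0) = 0x4F.
C[3]: P[3] ⊕ 0x4F = 0x31; E(K, 0x31) = 0xEE.

C[1] = 0x70, C[2] = 0x4F, C[3] = 0xEE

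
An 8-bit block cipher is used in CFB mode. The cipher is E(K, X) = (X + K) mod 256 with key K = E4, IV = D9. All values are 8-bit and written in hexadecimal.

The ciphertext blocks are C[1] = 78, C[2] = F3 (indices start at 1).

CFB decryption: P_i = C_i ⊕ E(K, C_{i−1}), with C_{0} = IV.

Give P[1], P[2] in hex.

P[1]: E(K, D9) = BD; 78 ⊕ BD = C5.
P[2]: E(K, 78) = 5C; F3 ⊕ 5C = AF.

P[1] = C5, P[2] = AF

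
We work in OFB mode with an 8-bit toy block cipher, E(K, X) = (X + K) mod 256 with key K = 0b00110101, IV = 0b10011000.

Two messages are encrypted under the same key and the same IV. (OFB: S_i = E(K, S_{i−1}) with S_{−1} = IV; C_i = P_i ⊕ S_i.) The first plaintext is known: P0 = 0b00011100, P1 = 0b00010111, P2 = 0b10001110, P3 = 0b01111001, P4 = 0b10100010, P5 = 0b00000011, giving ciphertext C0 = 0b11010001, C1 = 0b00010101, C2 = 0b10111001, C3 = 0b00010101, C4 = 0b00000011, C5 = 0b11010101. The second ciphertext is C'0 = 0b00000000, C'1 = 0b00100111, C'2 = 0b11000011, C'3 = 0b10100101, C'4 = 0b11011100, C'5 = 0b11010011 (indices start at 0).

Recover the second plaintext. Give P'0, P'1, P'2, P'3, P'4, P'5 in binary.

In OFB with a reused IV, both messages share the same keystream S_i, so C_i ⊕ C'_i = P_i ⊕ P'_i and thus P'_i = P_i ⊕ C_i ⊕ C'_i.
P'0: 0b00011100 ⊕ 0b11010001 ⊕ 0b00000000 = 0b11001101.
P'1: 0b00010111 ⊕ 0b00010101 ⊕ 0b00100111 = 0b00100101.
P'2: 0b10001110 ⊕ 0b10111001 ⊕ 0b11000011 = 0b11110100.
P'3: 0b01111001 ⊕ 0b00010101 ⊕ 0b10100101 = 0b11001001.
P'4: 0b10100010 ⊕ 0b00000011 ⊕ 0b11011100 = 0b01111101.
P'5: 0b00000011 ⊕ 0b11010101 ⊕ 0b11010011 = 0b00000101.

P'0 = 0b11001101, P'1 = 0b00100101, P'2 = 0b11110100, P'3 = 0b11001001, P'4 = 0b01111101, P'5 = 0b00000101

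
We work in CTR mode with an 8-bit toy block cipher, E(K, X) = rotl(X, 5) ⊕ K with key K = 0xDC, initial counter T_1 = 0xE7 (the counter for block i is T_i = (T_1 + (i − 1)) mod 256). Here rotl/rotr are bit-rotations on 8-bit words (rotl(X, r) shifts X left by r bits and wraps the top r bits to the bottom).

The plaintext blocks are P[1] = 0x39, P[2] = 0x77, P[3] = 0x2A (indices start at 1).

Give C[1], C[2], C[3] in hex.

C[1] = 0x19, C[2] = 0xB6, C[3] = 0xCB

CTR encryption: S_i = E(K, T_i) where T_i is the counter for block i; C_i = P_i ⊕ S_i.
C[1]: T = 0xE7, S = E(K, T) = 0x20; 0x39 ⊕ 0x20 = 0x19.
C[2]: T = 0xE8, S = E(K, T) = 0xC1; 0x77 ⊕ 0xC1 = 0xB6.
C[3]: T = 0xE9, S = E(K, T) = 0xE1; 0x2A ⊕ 0xE1 = 0xCB.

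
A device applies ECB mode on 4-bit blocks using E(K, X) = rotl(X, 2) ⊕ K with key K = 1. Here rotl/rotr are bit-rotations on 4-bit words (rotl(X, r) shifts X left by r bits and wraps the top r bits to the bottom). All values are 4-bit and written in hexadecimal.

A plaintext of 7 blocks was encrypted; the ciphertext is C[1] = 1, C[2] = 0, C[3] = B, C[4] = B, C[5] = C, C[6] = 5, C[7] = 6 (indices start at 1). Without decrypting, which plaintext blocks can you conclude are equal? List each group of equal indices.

ECB encrypts each block independently with the same key, so equal ciphertext blocks imply equal plaintext blocks.
C[3] = C[4] = B, so P[3] = P[4].

P[3] = P[4]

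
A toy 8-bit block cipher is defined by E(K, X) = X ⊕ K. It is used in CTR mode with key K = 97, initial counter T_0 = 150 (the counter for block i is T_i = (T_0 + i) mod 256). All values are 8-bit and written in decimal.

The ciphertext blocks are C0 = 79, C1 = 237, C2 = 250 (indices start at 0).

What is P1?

P1 = 27

CTR decryption: S_i = E(K, T_i) where T_i is the counter for block i; P_i = C_i ⊕ S_i.
P1: T = 151, S = E(K, T) = 246; 237 ⊕ 246 = 27.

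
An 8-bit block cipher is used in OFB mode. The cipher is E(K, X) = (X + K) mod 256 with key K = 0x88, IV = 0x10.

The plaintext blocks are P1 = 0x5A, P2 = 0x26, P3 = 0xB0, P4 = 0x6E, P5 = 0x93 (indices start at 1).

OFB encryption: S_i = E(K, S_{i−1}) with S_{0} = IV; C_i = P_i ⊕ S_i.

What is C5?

C1: S = E(K, 0x10) = 0x98; 0x5A ⊕ 0x98 = 0xC2.
C2: S = E(K, 0x98) = 0x20; 0x26 ⊕ 0x20 = 0x06.
C3: S = E(K, 0x20) = 0xA8; 0xB0 ⊕ 0xA8 = 0x18.
C4: S = E(K, 0xA8) = 0x30; 0x6E ⊕ 0x30 = 0x5E.
C5: S = E(K, 0x30) = 0xB8; 0x93 ⊕ 0xB8 = 0x2B.

C5 = 0x2B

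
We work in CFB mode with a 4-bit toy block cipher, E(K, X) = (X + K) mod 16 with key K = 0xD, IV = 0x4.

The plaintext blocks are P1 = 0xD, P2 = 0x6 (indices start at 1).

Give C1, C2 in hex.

CFB encryption: C_i = P_i ⊕ E(K, C_{i−1}), with C_{0} = IV.
C1: E(K, 0x4) = 0x1; 0xD ⊕ 0x1 = 0xC.
C2: E(K, 0xC) = 0x9; 0x6 ⊕ 0x9 = 0xF.

C1 = 0xC, C2 = 0xF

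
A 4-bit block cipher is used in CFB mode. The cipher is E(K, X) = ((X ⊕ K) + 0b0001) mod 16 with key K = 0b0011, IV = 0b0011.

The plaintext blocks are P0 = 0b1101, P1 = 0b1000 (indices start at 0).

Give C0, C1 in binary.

C0 = 0b1100, C1 = 0b1000

CFB encryption: C_i = P_i ⊕ E(K, C_{i−1}), with C_{−1} = IV.
C0: E(K, 0b0011) = 0b0001; 0b1101 ⊕ 0b0001 = 0b1100.
C1: E(K, 0b1100) = 0b0000; 0b1000 ⊕ 0b0000 = 0b1000.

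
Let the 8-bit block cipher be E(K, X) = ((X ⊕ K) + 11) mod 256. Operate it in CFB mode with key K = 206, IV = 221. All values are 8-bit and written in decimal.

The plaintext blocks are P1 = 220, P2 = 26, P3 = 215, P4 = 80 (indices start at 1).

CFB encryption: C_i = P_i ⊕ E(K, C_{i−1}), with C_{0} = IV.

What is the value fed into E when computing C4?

25

C1: E(K, 221) = 30; 220 ⊕ 30 = 194.
C2: E(K, 194) = 23; 26 ⊕ 23 = 13.
C3: E(K, 13) = 206; 215 ⊕ 206 = 25.
C4: E(K, 25) = 226; 80 ⊕ 226 = 178.
So the input to E for block 4 is 25.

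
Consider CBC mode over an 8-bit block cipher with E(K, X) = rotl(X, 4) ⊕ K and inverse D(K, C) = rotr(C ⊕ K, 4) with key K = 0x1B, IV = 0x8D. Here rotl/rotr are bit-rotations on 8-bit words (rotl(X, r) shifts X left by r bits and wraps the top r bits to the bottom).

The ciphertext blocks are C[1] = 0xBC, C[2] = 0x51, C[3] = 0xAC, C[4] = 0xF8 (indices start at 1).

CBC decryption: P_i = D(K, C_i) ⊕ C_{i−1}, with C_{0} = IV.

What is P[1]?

P[1] = 0xF7

P[1]: D(K, 0xBC) = 0x7A; 0x7A ⊕ 0x8D = 0xF7.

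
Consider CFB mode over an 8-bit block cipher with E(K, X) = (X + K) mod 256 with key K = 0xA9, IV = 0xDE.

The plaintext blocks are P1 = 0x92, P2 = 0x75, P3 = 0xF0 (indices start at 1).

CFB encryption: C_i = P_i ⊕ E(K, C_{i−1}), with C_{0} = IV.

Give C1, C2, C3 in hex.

C1: E(K, 0xDE) = 0x87; 0x92 ⊕ 0x87 = 0x15.
C2: E(K, 0x15) = 0xBE; 0x75 ⊕ 0xBE = 0xCB.
C3: E(K, 0xCB) = 0x74; 0xF0 ⊕ 0x74 = 0x84.

C1 = 0x15, C2 = 0xCB, C3 = 0x84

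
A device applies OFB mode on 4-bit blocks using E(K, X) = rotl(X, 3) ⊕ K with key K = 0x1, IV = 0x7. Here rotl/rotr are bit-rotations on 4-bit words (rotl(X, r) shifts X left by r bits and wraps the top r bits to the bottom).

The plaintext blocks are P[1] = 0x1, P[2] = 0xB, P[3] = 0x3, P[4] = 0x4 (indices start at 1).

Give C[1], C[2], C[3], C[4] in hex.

C[1] = 0xB, C[2] = 0xF, C[3] = 0x0, C[4] = 0xC

OFB encryption: S_i = E(K, S_{i−1}) with S_{0} = IV; C_i = P_i ⊕ S_i.
C[1]: S = E(K, 0x7) = 0xA; 0x1 ⊕ 0xA = 0xB.
C[2]: S = E(K, 0xA) = 0x4; 0xB ⊕ 0x4 = 0xF.
C[3]: S = E(K, 0x4) = 0x3; 0x3 ⊕ 0x3 = 0x0.
C[4]: S = E(K, 0x3) = 0x8; 0x4 ⊕ 0x8 = 0xC.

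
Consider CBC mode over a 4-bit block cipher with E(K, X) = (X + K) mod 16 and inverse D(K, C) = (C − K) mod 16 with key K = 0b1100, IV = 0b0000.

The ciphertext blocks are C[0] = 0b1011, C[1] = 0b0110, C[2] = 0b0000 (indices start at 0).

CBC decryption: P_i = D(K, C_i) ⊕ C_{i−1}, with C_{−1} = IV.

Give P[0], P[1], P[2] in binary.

P[0] = 0b1111, P[1] = 0b0001, P[2] = 0b0010

P[0]: D(K, 0b1011) = 0b1111; 0b1111 ⊕ 0b0000 = 0b1111.
P[1]: D(K, 0b0110) = 0b1010; 0b1010 ⊕ 0b1011 = 0b0001.
P[2]: D(K, 0b0000) = 0b0100; 0b0100 ⊕ 0b0110 = 0b0010.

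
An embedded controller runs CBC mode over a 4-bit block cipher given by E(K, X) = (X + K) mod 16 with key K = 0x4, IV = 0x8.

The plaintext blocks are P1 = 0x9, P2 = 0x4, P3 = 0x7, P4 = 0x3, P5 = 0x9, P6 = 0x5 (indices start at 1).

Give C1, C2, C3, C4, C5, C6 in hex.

CBC encryption: C_i = E(K, P_i ⊕ C_{i−1}), with C_{0} = IV.
C1: P1 ⊕ 0x8 = 0x1; E(K, 0x1) = 0x5.
C2: P2 ⊕ 0x5 = 0x1; E(K, 0x1) = 0x5.
C3: P3 ⊕ 0x5 = 0x2; E(K, 0x2) = 0x6.
C4: P4 ⊕ 0x6 = 0x5; E(K, 0x5) = 0x9.
C5: P5 ⊕ 0x9 = 0x0; E(K, 0x0) = 0x4.
C6: P6 ⊕ 0x4 = 0x1; E(K, 0x1) = 0x5.

C1 = 0x5, C2 = 0x5, C3 = 0x6, C4 = 0x9, C5 = 0x4, C6 = 0x5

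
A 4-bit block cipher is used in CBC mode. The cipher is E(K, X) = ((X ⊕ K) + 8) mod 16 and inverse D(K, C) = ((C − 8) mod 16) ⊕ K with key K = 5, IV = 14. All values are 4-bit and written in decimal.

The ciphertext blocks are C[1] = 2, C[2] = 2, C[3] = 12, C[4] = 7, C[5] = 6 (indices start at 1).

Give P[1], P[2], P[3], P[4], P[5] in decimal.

CBC decryption: P_i = D(K, C_i) ⊕ C_{i−1}, with C_{0} = IV.
P[1]: D(K, 2) = 15; 15 ⊕ 14 = 1.
P[2]: D(K, 2) = 15; 15 ⊕ 2 = 13.
P[3]: D(K, 12) = 1; 1 ⊕ 2 = 3.
P[4]: D(K, 7) = 10; 10 ⊕ 12 = 6.
P[5]: D(K, 6) = 11; 11 ⊕ 7 = 12.

P[1] = 1, P[2] = 13, P[3] = 3, P[4] = 6, P[5] = 12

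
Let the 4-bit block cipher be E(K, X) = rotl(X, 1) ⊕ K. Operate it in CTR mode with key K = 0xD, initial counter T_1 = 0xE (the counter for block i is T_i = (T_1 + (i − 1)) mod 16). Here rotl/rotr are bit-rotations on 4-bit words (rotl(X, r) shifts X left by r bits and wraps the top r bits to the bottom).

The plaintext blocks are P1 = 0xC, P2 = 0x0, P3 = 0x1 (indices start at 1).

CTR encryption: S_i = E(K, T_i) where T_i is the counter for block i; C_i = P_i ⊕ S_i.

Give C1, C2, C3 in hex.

C1: T = 0xE, S = E(K, T) = 0x0; 0xC ⊕ 0x0 = 0xC.
C2: T = 0xF, S = E(K, T) = 0x2; 0x0 ⊕ 0x2 = 0x2.
C3: T = 0x0, S = E(K, T) = 0xD; 0x1 ⊕ 0xD = 0xC.

C1 = 0xC, C2 = 0x2, C3 = 0xC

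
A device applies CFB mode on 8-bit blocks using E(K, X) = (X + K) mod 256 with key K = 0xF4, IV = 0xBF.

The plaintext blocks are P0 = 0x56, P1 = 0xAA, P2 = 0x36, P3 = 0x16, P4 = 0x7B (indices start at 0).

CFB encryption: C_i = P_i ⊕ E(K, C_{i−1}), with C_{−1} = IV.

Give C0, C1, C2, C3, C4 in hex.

C0: E(K, 0xBF) = 0xB3; 0x56 ⊕ 0xB3 = 0xE5.
C1: E(K, 0xE5) = 0xD9; 0xAA ⊕ 0xD9 = 0x73.
C2: E(K, 0x73) = 0x67; 0x36 ⊕ 0x67 = 0x51.
C3: E(K, 0x51) = 0x45; 0x16 ⊕ 0x45 = 0x53.
C4: E(K, 0x53) = 0x47; 0x7B ⊕ 0x47 = 0x3C.

C0 = 0xE5, C1 = 0x73, C2 = 0x51, C3 = 0x53, C4 = 0x3C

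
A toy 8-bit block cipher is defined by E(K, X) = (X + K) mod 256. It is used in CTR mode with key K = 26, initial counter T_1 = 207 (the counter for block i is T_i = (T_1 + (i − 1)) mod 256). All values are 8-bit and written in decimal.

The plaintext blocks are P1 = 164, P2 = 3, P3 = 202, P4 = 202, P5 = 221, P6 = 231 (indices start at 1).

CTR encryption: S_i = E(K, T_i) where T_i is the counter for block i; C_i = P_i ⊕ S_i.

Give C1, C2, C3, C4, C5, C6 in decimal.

C1: T = 207, S = E(K, T) = 233; 164 ⊕ 233 = 77.
C2: T = 208, S = E(K, T) = 234; 3 ⊕ 234 = 233.
C3: T = 209, S = E(K, T) = 235; 202 ⊕ 235 = 33.
C4: T = 210, S = E(K, T) = 236; 202 ⊕ 236 = 38.
C5: T = 211, S = E(K, T) = 237; 221 ⊕ 237 = 48.
C6: T = 212, S = E(K, T) = 238; 231 ⊕ 238 = 9.

C1 = 77, C2 = 233, C3 = 33, C4 = 38, C5 = 48, C6 = 9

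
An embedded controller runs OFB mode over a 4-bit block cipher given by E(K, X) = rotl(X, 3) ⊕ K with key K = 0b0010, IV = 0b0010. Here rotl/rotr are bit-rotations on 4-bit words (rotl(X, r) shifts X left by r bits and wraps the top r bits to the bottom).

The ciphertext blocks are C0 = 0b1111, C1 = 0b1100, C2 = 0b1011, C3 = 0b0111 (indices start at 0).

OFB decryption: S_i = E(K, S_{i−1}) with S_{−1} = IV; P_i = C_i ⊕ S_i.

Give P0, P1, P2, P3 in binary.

P0: S = E(K, 0b0010) = 0b0011; 0b1111 ⊕ 0b0011 = 0b1100.
P1: S = E(K, 0b0011) = 0b1011; 0b1100 ⊕ 0b1011 = 0b0111.
P2: S = E(K, 0b1011) = 0b1111; 0b1011 ⊕ 0b1111 = 0b0100.
P3: S = E(K, 0b1111) = 0b1101; 0b0111 ⊕ 0b1101 = 0b1010.

P0 = 0b1100, P1 = 0b0111, P2 = 0b0100, P3 = 0b1010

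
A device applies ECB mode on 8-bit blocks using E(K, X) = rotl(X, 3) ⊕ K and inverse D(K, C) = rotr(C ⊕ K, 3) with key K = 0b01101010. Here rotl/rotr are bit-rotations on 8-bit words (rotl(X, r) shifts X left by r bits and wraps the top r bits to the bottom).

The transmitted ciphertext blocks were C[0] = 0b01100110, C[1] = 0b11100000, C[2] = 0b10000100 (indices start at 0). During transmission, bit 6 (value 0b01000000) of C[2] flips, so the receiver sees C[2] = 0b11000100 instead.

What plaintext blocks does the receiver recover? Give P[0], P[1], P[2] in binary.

ECB decryption: P_i = D(K, C_i).
Only C[2] changed, to 0b11000100. In ECB, a change in C_i affects only P_i. Decrypting the received ciphertext:
P[0]: D(K, 0b01100110) = 0b10000001.
P[1]: D(K, 0b11100000) = 0b01010001.
P[2]: D(K, 0b11000100) = 0b11010101.
Blocks that differ from the original plaintext: P[2].

P[0] = 0b10000001, P[1] = 0b01010001, P[2] = 0b11010101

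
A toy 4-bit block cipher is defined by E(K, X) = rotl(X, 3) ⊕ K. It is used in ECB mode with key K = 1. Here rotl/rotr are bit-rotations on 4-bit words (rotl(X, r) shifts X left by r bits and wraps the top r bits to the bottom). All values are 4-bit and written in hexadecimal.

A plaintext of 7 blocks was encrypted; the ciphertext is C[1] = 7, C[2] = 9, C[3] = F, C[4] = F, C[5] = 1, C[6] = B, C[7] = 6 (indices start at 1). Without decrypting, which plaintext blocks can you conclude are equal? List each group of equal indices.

P[3] = P[4]

ECB encrypts each block independently with the same key, so equal ciphertext blocks imply equal plaintext blocks.
C[3] = C[4] = F, so P[3] = P[4].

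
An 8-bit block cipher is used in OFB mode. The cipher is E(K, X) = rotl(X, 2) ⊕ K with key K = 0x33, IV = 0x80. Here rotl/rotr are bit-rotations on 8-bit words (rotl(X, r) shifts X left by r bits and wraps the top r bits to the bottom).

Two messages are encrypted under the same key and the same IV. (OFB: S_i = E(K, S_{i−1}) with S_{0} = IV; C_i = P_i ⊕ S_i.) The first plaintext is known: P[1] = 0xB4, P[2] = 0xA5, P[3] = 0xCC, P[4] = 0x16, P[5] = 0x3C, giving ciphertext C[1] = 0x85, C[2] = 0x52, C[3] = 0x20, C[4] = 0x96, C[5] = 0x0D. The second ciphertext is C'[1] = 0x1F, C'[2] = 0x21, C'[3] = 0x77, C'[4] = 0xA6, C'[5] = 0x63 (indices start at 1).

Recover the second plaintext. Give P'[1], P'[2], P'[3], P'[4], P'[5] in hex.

P'[1] = 0x2E, P'[2] = 0xD6, P'[3] = 0x9B, P'[4] = 0x26, P'[5] = 0x52

In OFB with a reused IV, both messages share the same keystream S_i, so C_i ⊕ C'_i = P_i ⊕ P'_i and thus P'_i = P_i ⊕ C_i ⊕ C'_i.
P'[1]: 0xB4 ⊕ 0x85 ⊕ 0x1F = 0x2E.
P'[2]: 0xA5 ⊕ 0x52 ⊕ 0x21 = 0xD6.
P'[3]: 0xCC ⊕ 0x20 ⊕ 0x77 = 0x9B.
P'[4]: 0x16 ⊕ 0x96 ⊕ 0xA6 = 0x26.
P'[5]: 0x3C ⊕ 0x0D ⊕ 0x63 = 0x52.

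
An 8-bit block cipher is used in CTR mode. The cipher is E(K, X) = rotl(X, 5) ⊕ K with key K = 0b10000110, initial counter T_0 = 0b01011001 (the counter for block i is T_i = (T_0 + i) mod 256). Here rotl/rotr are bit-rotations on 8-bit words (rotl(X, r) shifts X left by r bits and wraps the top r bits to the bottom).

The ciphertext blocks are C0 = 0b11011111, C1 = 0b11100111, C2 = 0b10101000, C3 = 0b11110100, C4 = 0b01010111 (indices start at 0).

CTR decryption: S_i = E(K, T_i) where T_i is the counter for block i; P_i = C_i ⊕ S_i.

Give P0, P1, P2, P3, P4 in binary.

P0 = 0b01110010, P1 = 0b00101010, P2 = 0b01000101, P3 = 0b11111001, P4 = 0b01111010

P0: T = 0b01011001, S = E(K, T) = 0b10101101; 0b11011111 ⊕ 0b10101101 = 0b01110010.
P1: T = 0b01011010, S = E(K, T) = 0b11001101; 0b11100111 ⊕ 0b11001101 = 0b00101010.
P2: T = 0b01011011, S = E(K, T) = 0b11101101; 0b10101000 ⊕ 0b11101101 = 0b01000101.
P3: T = 0b01011100, S = E(K, T) = 0b00001101; 0b11110100 ⊕ 0b00001101 = 0b11111001.
P4: T = 0b01011101, S = E(K, T) = 0b00101101; 0b01010111 ⊕ 0b00101101 = 0b01111010.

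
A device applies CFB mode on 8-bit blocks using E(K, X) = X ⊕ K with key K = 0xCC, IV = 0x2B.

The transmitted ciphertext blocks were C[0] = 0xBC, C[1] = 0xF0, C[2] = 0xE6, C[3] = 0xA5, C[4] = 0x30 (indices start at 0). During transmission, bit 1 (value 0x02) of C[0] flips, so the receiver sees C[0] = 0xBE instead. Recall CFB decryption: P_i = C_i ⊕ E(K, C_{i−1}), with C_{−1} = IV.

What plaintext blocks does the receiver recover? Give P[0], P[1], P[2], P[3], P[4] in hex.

P[0] = 0x59, P[1] = 0x82, P[2] = 0xDA, P[3] = 0x8F, P[4] = 0x59

Only C[0] changed, to 0xBE. In CFB, a change in C_i flips the same bit in P_i and garbles P_{i+1}. Decrypting the received ciphertext:
P[0]: E(K, 0x2B) = 0xE7; 0xBE ⊕ 0xE7 = 0x59.
P[1]: E(K, 0xBE) = 0x72; 0xF0 ⊕ 0x72 = 0x82.
P[2]: E(K, 0xF0) = 0x3C; 0xE6 ⊕ 0x3C = 0xDA.
P[3]: E(K, 0xE6) = 0x2A; 0xA5 ⊕ 0x2A = 0x8F.
P[4]: E(K, 0xA5) = 0x69; 0x30 ⊕ 0x69 = 0x59.
Blocks that differ from the original plaintext: P[0], P[1].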